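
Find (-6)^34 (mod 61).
Using repeated squaring. (-6) ≡ 55 (mod 61). 34 = 32 + 2 (binary 100010). Repeated squaring mod 61: 55^1 ≡ 55; 55^2 ≡ 55² = 3025 ≡ 36; 55^4 ≡ 36² = 1296 ≡ 15; 55^8 ≡ 15² = 225 ≡ 42; 55^16 ≡ 42² = 1764 ≡ 56; 55^32 ≡ 56² = 3136 ≡ 25. Multiply: (-6)^34 ≡ 55^32 × 55^2 ≡ 25 × 36 (mod 61): 25 × 36 = 900 ≡ 46. So (-6)^34 ≡ 46 (mod 61).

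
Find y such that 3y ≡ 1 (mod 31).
3^(-1) ≡ 21 (mod 31). Verification: 3 × 21 = 63 ≡ 1 (mod 31)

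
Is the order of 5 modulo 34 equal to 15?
No, the actual order is 16, not 15.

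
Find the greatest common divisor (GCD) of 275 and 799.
1

Using the Euclidean algorithm:
275 = 0 × 799 + 275
799 = 2 × 275 + 249
275 = 1 × 249 + 26
249 = 9 × 26 + 15
26 = 1 × 15 + 11
15 = 1 × 11 + 4
11 = 2 × 4 + 3
4 = 1 × 3 + 1
3 = 3 × 1 + 0

GCD(275, 799) = 1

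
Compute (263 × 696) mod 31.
24

(263 × 696) = 183048
183048 mod 31 = 24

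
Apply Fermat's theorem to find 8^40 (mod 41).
By Fermat's Little Theorem, 8^{40} ≡ 1 (mod 41) since 41 is prime and gcd(8, 41) = 1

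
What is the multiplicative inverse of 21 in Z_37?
30

Using Extended Euclidean Algorithm:
gcd(21, 37) = 1
Bezout coefficients: 21 × -7 + 37 × 4 = 1
So 21 × -7 ≡ 1 (mod 37)
The inverse is -7 mod 37 = 30
Verification: 21 × 30 = 630 = 17 × 37 + 1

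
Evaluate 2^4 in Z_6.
4 = 4 (binary 100). Repeated squaring mod 6: 2^1 ≡ 2; 2^2 ≡ 2² = 4 ≡ 4; 2^4 ≡ 4² = 16 ≡ 4. So 2^4 ≡ 4 (mod 6).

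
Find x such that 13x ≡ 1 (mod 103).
13^(-1) ≡ 8 (mod 103). Verification: 13 × 8 = 104 ≡ 1 (mod 103)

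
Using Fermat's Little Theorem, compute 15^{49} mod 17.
15

By Fermat's Little Theorem, a^(p-1) ≡ 1 (mod p) for prime p and gcd(a, p) = 1
Here p = 17, so 15^16 ≡ 1 (mod 17)
We can reduce the exponent: 49 mod 16 = 1
So 15^49 ≡ 15^1 (mod 17)
Computing: 15^1 mod 17 = 15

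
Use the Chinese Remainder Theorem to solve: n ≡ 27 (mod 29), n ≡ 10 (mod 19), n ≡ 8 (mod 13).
6755

Using the Chinese Remainder Theorem:
M = product of moduli = 7163
For equation 1: M_1 = 247, 247 ≡ 15 (mod 29), inverse of 247 mod 29 is 2 (check: 15 × 2 = 30 ≡ 1 (mod 29))
For equation 2: M_2 = 377, 377 ≡ 16 (mod 19), inverse of 377 mod 19 is 6 (check: 16 × 6 = 96 ≡ 1 (mod 19))
For equation 3: M_3 = 551, 551 ≡ 5 (mod 13), inverse of 551 mod 13 is 8 (check: 5 × 8 = 40 ≡ 1 (mod 13))
Combine: n ≡ Σ r_i×M_i×(M_i⁻¹ mod m_i) = 27×247×2 + 10×377×6 + 8×551×8 = 13338 + 22620 + 35264 = 71222
71222 mod 7163 = 6755
n ≡ 6755 (mod 7163)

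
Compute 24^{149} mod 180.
144

Using successive squaring:
Binary expansion of 149: 10010101
Powers of 24 mod 180 (each is the square of the previous):
  24^1 ≡ 24 (mod 180)
  24^2 ≡ 24² = 576 ≡ 36 (mod 180)
  24^4 ≡ 36² = 1296 ≡ 36 (mod 180)
  24^8 ≡ 36² = 1296 ≡ 36 (mod 180)
  24^16 ≡ 36² = 1296 ≡ 36 (mod 180)
  24^32 ≡ 36² = 1296 ≡ 36 (mod 180)
  24^64 ≡ 36² = 1296 ≡ 36 (mod 180)
  24^128 ≡ 36² = 1296 ≡ 36 (mod 180)
149 = 128 + 16 + 4 + 1, so 24^149 = 24^128 × 24^16 × 24^4 × 24^1 ≡ 36 × 36 × 36 × 24 (mod 180)
Multiplying step by step:
  36 × 36 = 1296 ≡ 36 (mod 180)
  36 × 36 = 1296 ≡ 36 (mod 180)
  36 × 24 = 864 ≡ 144 (mod 180)
Result: 24^149 ≡ 144 (mod 180)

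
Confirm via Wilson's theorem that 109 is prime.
(108)! mod 109 = 108. Since this equals -1 (mod 109), Wilson confirms 109 is prime.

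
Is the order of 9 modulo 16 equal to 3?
No, the actual order is 2, not 3.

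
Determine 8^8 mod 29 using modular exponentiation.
8 = 8 (binary 1000). Repeated squaring mod 29: 8^1 ≡ 8; 8^2 ≡ 8² = 64 ≡ 6; 8^4 ≡ 6² = 36 ≡ 7; 8^8 ≡ 7² = 49 ≡ 20. So 8^8 ≡ 20 (mod 29).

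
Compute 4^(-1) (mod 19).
5

Using Extended Euclidean Algorithm:
gcd(4, 19) = 1
Bezout coefficients: 4 × 5 + 19 × -1 = 1
So 4 × 5 ≡ 1 (mod 19)
The inverse is 5 mod 19 = 5
Verification: 4 × 5 = 20 = 1 × 19 + 1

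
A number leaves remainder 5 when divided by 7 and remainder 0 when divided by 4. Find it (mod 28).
M = 7 × 4 = 28. M₁ = 4, y₁ ≡ 2 (mod 7). M₂ = 7, y₂ ≡ 3 (mod 4). z = 5×4×2 + 0×7×3 ≡ 12 (mod 28)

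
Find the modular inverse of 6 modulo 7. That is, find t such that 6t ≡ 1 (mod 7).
6

Using Extended Euclidean Algorithm:
gcd(6, 7) = 1
Bezout coefficients: 6 × -1 + 7 × 1 = 1
So 6 × -1 ≡ 1 (mod 7)
The inverse is -1 mod 7 = 6
Verification: 6 × 6 = 36 = 5 × 7 + 1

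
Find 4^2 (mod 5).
2 = 2 (binary 10). Repeated squaring mod 5: 4^1 ≡ 4; 4^2 ≡ 4² = 16 ≡ 1. So 4^2 ≡ 1 (mod 5).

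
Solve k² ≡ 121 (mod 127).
The square roots of 121 mod 127 are 11 and 116. Verify: 11² = 121 ≡ 121 (mod 127)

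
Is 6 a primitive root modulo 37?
No

To verify, check if 6^(36/q) ≢ 1 (mod 37) for each prime divisor q of 36
Divisors of 36 = 36: [1, 2, 3, 4, 6, 9, 12, 18, 36]
  6^(36/2) = 6^18 ≡ 36 (mod 37)
  6^(36/3) = 6^12 ≡ 1 (mod 37)
Conclusion: 6 is not a primitive root modulo 37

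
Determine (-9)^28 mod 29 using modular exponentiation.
Using Fermat: (-9)^{28} ≡ 1 (mod 29). 28 ≡ 0 (mod 28). So (-9)^{28} ≡ (-9)^{0} ≡ 1 (mod 29)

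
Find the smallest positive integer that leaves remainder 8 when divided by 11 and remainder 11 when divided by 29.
M = 11 × 29 = 319. M₁ = 29, y₁ ≡ 8 (mod 11). M₂ = 11, y₂ ≡ 8 (mod 29). y = 8×29×8 + 11×11×8 ≡ 272 (mod 319). The smallest positive such number is 272.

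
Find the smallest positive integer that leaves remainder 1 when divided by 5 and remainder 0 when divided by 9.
M = 5 × 9 = 45. M₁ = 9, y₁ ≡ 4 (mod 5). M₂ = 5, y₂ ≡ 2 (mod 9). t = 1×9×4 + 0×5×2 ≡ 36 (mod 45). The smallest positive such number is 36.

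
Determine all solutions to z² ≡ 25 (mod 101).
The square roots of 25 mod 101 are 5 and 96. Verify: 5² = 25 ≡ 25 (mod 101)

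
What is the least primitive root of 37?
2

A primitive root g modulo p has order p-1 = 36
Prime divisors of 36: [2, 3]
g is a primitive root iff g^(36/q) ≢ 1 (mod 37) for each prime divisor q
Testing small values:
  g = 2: 2^18 ≡ 36, 2^12 ≡ 26 (mod 37) → none is 1, primitive root!
The smallest primitive root is 2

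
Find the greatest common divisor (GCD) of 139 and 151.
1

Using the Euclidean algorithm:
139 = 0 × 151 + 139
151 = 1 × 139 + 12
139 = 11 × 12 + 7
12 = 1 × 7 + 5
7 = 1 × 5 + 2
5 = 2 × 2 + 1
2 = 2 × 1 + 0

GCD(139, 151) = 1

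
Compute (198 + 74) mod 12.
8

(198 + 74) = 272
272 mod 12 = 8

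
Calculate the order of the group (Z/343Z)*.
294

Prime factorization: 343 = 7^3
Using the formula φ(n) = n × Π(1 - 1/p) for each prime factor p:
φ(343) = 343 × (1 - 1/7)
φ(343) = 294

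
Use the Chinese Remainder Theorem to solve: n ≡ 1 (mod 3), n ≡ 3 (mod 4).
M = 3 × 4 = 12. M₁ = 4, y₁ ≡ 1 (mod 3). M₂ = 3, y₂ ≡ 3 (mod 4). n = 1×4×1 + 3×3×3 ≡ 7 (mod 12)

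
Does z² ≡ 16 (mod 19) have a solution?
By Euler's criterion: 16^{9} ≡ 1 (mod 19). Since this equals 1, 16 is a QR.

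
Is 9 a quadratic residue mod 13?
By Euler's criterion: 9^{6} ≡ 1 (mod 13). Since this equals 1, 9 is a QR.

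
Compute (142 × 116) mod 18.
2

(142 × 116) = 16472
16472 mod 18 = 2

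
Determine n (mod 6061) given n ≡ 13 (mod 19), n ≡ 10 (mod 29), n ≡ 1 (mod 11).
2388

Using the Chinese Remainder Theorem:
M = product of moduli = 6061
For equation 1: M_1 = 319, 319 ≡ 15 (mod 19), inverse of 319 mod 19 is 14 (check: 15 × 14 = 210 ≡ 1 (mod 19))
For equation 2: M_2 = 209, 209 ≡ 6 (mod 29), inverse of 209 mod 29 is 5 (check: 6 × 5 = 30 ≡ 1 (mod 29))
For equation 3: M_3 = 551, 551 ≡ 1 (mod 11), inverse of 551 mod 11 is 1 (check: 1 × 1 = 1 ≡ 1 (mod 11))
Combine: n ≡ Σ r_i×M_i×(M_i⁻¹ mod m_i) = 13×319×14 + 10×209×5 + 1×551×1 = 58058 + 10450 + 551 = 69059
69059 mod 6061 = 2388
n ≡ 2388 (mod 6061)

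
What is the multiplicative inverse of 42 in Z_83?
42^(-1) ≡ 2 (mod 83). Verification: 42 × 2 = 84 ≡ 1 (mod 83)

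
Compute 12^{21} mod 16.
0

Using successive squaring:
Binary expansion of 21: 10101
Powers of 12 mod 16 (each is the square of the previous):
  12^1 ≡ 12 (mod 16)
  12^2 ≡ 12² = 144 ≡ 0 (mod 16)
  12^4 ≡ 0² = 0 ≡ 0 (mod 16)
  12^8 ≡ 0² = 0 ≡ 0 (mod 16)
  12^16 ≡ 0² = 0 ≡ 0 (mod 16)
21 = 16 + 4 + 1, so 12^21 = 12^16 × 12^4 × 12^1 ≡ 0 × 0 × 12 (mod 16)
Multiplying step by step:
  0 × 0 = 0 ≡ 0 (mod 16)
  0 × 12 = 0 ≡ 0 (mod 16)
Result: 12^21 ≡ 0 (mod 16)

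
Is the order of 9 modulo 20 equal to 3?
No, the actual order is 2, not 3.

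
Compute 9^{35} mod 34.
15

Using successive squaring:
Binary expansion of 35: 100011
Powers of 9 mod 34 (each is the square of the previous):
  9^1 ≡ 9 (mod 34)
  9^2 ≡ 9² = 81 ≡ 13 (mod 34)
  9^4 ≡ 13² = 169 ≡ 33 (mod 34)
  9^8 ≡ 33² = 1089 ≡ 1 (mod 34)
  9^16 ≡ 1² = 1 ≡ 1 (mod 34)
  9^32 ≡ 1² = 1 ≡ 1 (mod 34)
35 = 32 + 2 + 1, so 9^35 = 9^32 × 9^2 × 9^1 ≡ 1 × 13 × 9 (mod 34)
Multiplying step by step:
  1 × 13 = 13 ≡ 13 (mod 34)
  13 × 9 = 117 ≡ 15 (mod 34)
Result: 9^35 ≡ 15 (mod 34)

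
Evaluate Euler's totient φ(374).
160

Prime factorization: 374 = 2 × 11 × 17
Using the formula φ(n) = n × Π(1 - 1/p) for each prime factor p:
φ(374) = 374 × (1 - 1/2) × (1 - 1/11) × (1 - 1/17)
φ(374) = 160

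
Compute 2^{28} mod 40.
16

Using successive squaring:
Binary expansion of 28: 11100
Powers of 2 mod 40 (each is the square of the previous):
  2^1 ≡ 2 (mod 40)
  2^2 ≡ 2² = 4 ≡ 4 (mod 40)
  2^4 ≡ 4² = 16 ≡ 16 (mod 40)
  2^8 ≡ 16² = 256 ≡ 16 (mod 40)
  2^16 ≡ 16² = 256 ≡ 16 (mod 40)
28 = 16 + 8 + 4, so 2^28 = 2^16 × 2^8 × 2^4 ≡ 16 × 16 × 16 (mod 40)
Multiplying step by step:
  16 × 16 = 256 ≡ 16 (mod 40)
  16 × 16 = 256 ≡ 16 (mod 40)
Result: 2^28 ≡ 16 (mod 40)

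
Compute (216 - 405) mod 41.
16

(216 - 405) = -189
-189 mod 41 = 16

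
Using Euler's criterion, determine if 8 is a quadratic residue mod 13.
By Euler's criterion: 8^{6} ≡ 12 (mod 13). Since this equals -1 (≡ 12), 8 is not a QR.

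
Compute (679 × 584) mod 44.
8

(679 × 584) = 396536
396536 mod 44 = 8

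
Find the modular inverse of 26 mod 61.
26^(-1) ≡ 54 (mod 61). Verification: 26 × 54 = 1404 ≡ 1 (mod 61)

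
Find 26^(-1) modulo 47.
38

Using Extended Euclidean Algorithm:
gcd(26, 47) = 1
Bezout coefficients: 26 × -9 + 47 × 5 = 1
So 26 × -9 ≡ 1 (mod 47)
The inverse is -9 mod 47 = 38
Verification: 26 × 38 = 988 = 21 × 47 + 1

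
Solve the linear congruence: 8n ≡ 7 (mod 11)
5

Since gcd(8, 11) = 1 divides 7, a solution exists.
Multiply both sides by the inverse of 8 mod 11:
  8^(-1) mod 11 = 7
  x ≡ 7 × 7 ≡ 49 ≡ 5 (mod 11)
Verification: 8 × 5 = 40 = 3 × 11 + 7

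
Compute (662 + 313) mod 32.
15

(662 + 313) = 975
975 mod 32 = 15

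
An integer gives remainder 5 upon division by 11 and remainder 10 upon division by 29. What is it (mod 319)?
M = 11 × 29 = 319. M₁ = 29, y₁ ≡ 8 (mod 11). M₂ = 11, y₂ ≡ 8 (mod 29). x = 5×29×8 + 10×11×8 ≡ 126 (mod 319). The smallest positive such number is 126.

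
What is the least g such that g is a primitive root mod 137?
p - 1 = 136 has prime divisors 2, 17. h is a primitive root mod 137 iff h^(136/q) ≢ 1 (mod 137) for each such q.
h = 2: 2^68 ≡ 1, 2^8 ≡ 119 (mod 137); 2^68 ≡ 1, so not a primitive root.
h = 3: 3^68 ≡ 136, 3^8 ≡ 122 (mod 137); none is 1, so 3 has order 136 and is a primitive root.
The smallest primitive root mod 137 is g = 3.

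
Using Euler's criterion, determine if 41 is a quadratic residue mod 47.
By Euler's criterion: 41^{23} ≡ 46 (mod 47). Since this equals -1 (≡ 46), 41 is not a QR.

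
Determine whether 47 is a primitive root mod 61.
p - 1 = 60 has prime divisors 2, 3, 5. Check 47^(60/q) mod 61 for each: 47^(60/2) = 47^30 ≡ 1, 47^(60/3) = 47^20 ≡ 13, 47^(60/5) = 47^12 ≡ 1 (mod 61). Since 47^30 ≡ 1 (mod 61), the order of 47 divides 30 (in fact the order is 3) ≠ 60, so it is not a primitive root.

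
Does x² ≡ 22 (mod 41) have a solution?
By Euler's criterion: 22^{20} ≡ 40 (mod 41). Since this equals -1 (≡ 40), 22 is not a QR.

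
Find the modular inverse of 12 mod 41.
12^(-1) ≡ 24 (mod 41). Verification: 12 × 24 = 288 ≡ 1 (mod 41)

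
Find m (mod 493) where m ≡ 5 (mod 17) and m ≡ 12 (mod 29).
M = 17 × 29 = 493. M₁ = 29, y₁ ≡ 10 (mod 17). M₂ = 17, y₂ ≡ 12 (mod 29). m = 5×29×10 + 12×17×12 ≡ 447 (mod 493)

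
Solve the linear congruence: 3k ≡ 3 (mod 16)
1

Since gcd(3, 16) = 1 divides 3, a solution exists.
Multiply both sides by the inverse of 3 mod 16:
  3^(-1) mod 16 = 11
  x ≡ 11 × 3 ≡ 33 ≡ 1 (mod 16)
Verification: 3 × 1 = 3 = 0 × 16 + 3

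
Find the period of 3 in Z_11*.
Powers of 3 mod 11: 3^1≡3, 3^2≡9, 3^3≡5, 3^4≡4, 3^5≡1. Order = 5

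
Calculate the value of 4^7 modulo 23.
7 = 4 + 2 + 1 (binary 111). Repeated squaring mod 23: 4^1 ≡ 4; 4^2 ≡ 4² = 16 ≡ 16; 4^4 ≡ 16² = 256 ≡ 3. Multiply: 4^7 = 4^4 × 4^2 × 4^1 ≡ 3 × 16 × 4 (mod 23): 3 × 16 = 48 ≡ 2; 2 × 4 = 8 ≡ 8. So 4^7 ≡ 8 (mod 23).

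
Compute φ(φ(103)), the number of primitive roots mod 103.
Number of primitive roots mod 103 = φ(102) = 32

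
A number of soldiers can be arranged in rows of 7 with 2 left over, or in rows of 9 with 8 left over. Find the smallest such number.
M = 7 × 9 = 63. M₁ = 9, y₁ ≡ 4 (mod 7). M₂ = 7, y₂ ≡ 4 (mod 9). x = 2×9×4 + 8×7×4 ≡ 44 (mod 63). The smallest positive such number is 44.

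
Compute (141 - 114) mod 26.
1

(141 - 114) = 27
27 mod 26 = 1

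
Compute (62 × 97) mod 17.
13

(62 × 97) = 6014
6014 mod 17 = 13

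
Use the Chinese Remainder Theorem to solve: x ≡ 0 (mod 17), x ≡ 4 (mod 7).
102

Using the Chinese Remainder Theorem:
M = product of moduli = 119
For equation 1: M_1 = 7, 7 ≡ 7 (mod 17), inverse of 7 mod 17 is 5 (check: 7 × 5 = 35 ≡ 1 (mod 17))
For equation 2: M_2 = 17, 17 ≡ 3 (mod 7), inverse of 17 mod 7 is 5 (check: 3 × 5 = 15 ≡ 1 (mod 7))
Combine: x ≡ Σ r_i×M_i×(M_i⁻¹ mod m_i) = 0×7×5 + 4×17×5 = 0 + 340 = 340
340 mod 119 = 102
x ≡ 102 (mod 119)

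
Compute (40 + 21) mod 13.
9

(40 + 21) = 61
61 mod 13 = 9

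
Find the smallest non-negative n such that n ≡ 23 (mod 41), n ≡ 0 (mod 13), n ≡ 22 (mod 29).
4082

Using the Chinese Remainder Theorem:
M = product of moduli = 15457
For equation 1: M_1 = 377, 377 ≡ 8 (mod 41), inverse of 377 mod 41 is 36 (check: 8 × 36 = 288 ≡ 1 (mod 41))
For equation 2: M_2 = 1189, 1189 ≡ 6 (mod 13), inverse of 1189 mod 13 is 11 (check: 6 × 11 = 66 ≡ 1 (mod 13))
For equation 3: M_3 = 533, 533 ≡ 11 (mod 29), inverse of 533 mod 29 is 8 (check: 11 × 8 = 88 ≡ 1 (mod 29))
Combine: n ≡ Σ r_i×M_i×(M_i⁻¹ mod m_i) = 23×377×36 + 0×1189×11 + 22×533×8 = 312156 + 0 + 93808 = 405964
405964 mod 15457 = 4082
n ≡ 4082 (mod 15457)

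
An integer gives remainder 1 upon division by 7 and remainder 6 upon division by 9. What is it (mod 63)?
M = 7 × 9 = 63. M₁ = 9, y₁ ≡ 4 (mod 7). M₂ = 7, y₂ ≡ 4 (mod 9). y = 1×9×4 + 6×7×4 ≡ 15 (mod 63). The smallest positive such number is 15.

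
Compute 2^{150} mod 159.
82

Using successive squaring:
Binary expansion of 150: 10010110
Powers of 2 mod 159 (each is the square of the previous):
  2^1 ≡ 2 (mod 159)
  2^2 ≡ 2² = 4 ≡ 4 (mod 159)
  2^4 ≡ 4² = 16 ≡ 16 (mod 159)
  2^8 ≡ 16² = 256 ≡ 97 (mod 159)
  2^16 ≡ 97² = 9409 ≡ 28 (mod 159)
  2^32 ≡ 28² = 784 ≡ 148 (mod 159)
  2^64 ≡ 148² = 21904 ≡ 121 (mod 159)
  2^128 ≡ 121² = 14641 ≡ 13 (mod 159)
150 = 128 + 16 + 4 + 2, so 2^150 = 2^128 × 2^16 × 2^4 × 2^2 ≡ 13 × 28 × 16 × 4 (mod 159)
Multiplying step by step:
  13 × 28 = 364 ≡ 46 (mod 159)
  46 × 16 = 736 ≡ 100 (mod 159)
  100 × 4 = 400 ≡ 82 (mod 159)
Result: 2^150 ≡ 82 (mod 159)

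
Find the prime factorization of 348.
2^2 × 3 × 29

Divide by primes starting from smallest:
348 ÷ 2 = 174
174 ÷ 2 = 87
87 ÷ 3 = 29
29 ÷ 29 = 1

348 = 2^2 × 3 × 29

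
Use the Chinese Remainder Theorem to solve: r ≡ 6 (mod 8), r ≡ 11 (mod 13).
M = 8 × 13 = 104. M₁ = 13, y₁ ≡ 5 (mod 8). M₂ = 8, y₂ ≡ 5 (mod 13). r = 6×13×5 + 11×8×5 ≡ 102 (mod 104)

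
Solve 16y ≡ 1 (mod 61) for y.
16^(-1) ≡ 42 (mod 61). Verification: 16 × 42 = 672 ≡ 1 (mod 61)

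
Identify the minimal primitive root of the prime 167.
p - 1 = 166 has prime divisors 2, 83. h is a primitive root mod 167 iff h^(166/q) ≢ 1 (mod 167) for each such q.
h = 2: 2^83 ≡ 1, 2^2 ≡ 4 (mod 167); 2^83 ≡ 1, so not a primitive root.
h = 3: 3^83 ≡ 1, 3^2 ≡ 9 (mod 167); 3^83 ≡ 1, so not a primitive root.
h = 4: 4^83 ≡ 1, 4^2 ≡ 16 (mod 167); 4^83 ≡ 1, so not a primitive root.
h = 5: 5^83 ≡ 166, 5^2 ≡ 25 (mod 167); none is 1, so 5 has order 166 and is a primitive root.
The smallest primitive root mod 167 is g = 5.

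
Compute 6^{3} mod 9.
0

Using successive squaring:
Binary expansion of 3: 11
Powers of 6 mod 9 (each is the square of the previous):
  6^1 ≡ 6 (mod 9)
  6^2 ≡ 6² = 36 ≡ 0 (mod 9)
3 = 2 + 1, so 6^3 = 6^2 × 6^1 ≡ 0 × 6 (mod 9)
Multiplying step by step:
  0 × 6 = 0 ≡ 0 (mod 9)
Result: 6^3 ≡ 0 (mod 9)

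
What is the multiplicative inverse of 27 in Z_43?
8

Using Extended Euclidean Algorithm:
gcd(27, 43) = 1
Bezout coefficients: 27 × 8 + 43 × -5 = 1
So 27 × 8 ≡ 1 (mod 43)
The inverse is 8 mod 43 = 8
Verification: 27 × 8 = 216 = 5 × 43 + 1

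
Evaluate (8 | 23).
(8/23) = 8^{11} mod 23 = 1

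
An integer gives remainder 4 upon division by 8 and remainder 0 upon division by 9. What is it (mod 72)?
M = 8 × 9 = 72. M₁ = 9, y₁ ≡ 1 (mod 8). M₂ = 8, y₂ ≡ 8 (mod 9). x = 4×9×1 + 0×8×8 ≡ 36 (mod 72). The smallest positive such number is 36.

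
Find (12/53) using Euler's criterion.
(12/53) = 12^{26} mod 53 = -1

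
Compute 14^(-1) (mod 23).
14^(-1) ≡ 5 (mod 23). Verification: 14 × 5 = 70 ≡ 1 (mod 23)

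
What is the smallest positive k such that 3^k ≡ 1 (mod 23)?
Powers of 3 mod 23: 3^1≡3, 3^2≡9, 3^3≡4, 3^4≡12, 3^5≡13, 3^6≡16, 3^7≡2, 3^8≡6, 3^9≡18, 3^10≡8, 3^11≡1. Order = 11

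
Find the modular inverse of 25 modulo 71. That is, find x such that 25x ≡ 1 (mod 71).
54

Using Extended Euclidean Algorithm:
gcd(25, 71) = 1
Bezout coefficients: 25 × -17 + 71 × 6 = 1
So 25 × -17 ≡ 1 (mod 71)
The inverse is -17 mod 71 = 54
Verification: 25 × 54 = 1350 = 19 × 71 + 1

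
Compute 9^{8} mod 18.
9

Using successive squaring:
Binary expansion of 8: 1000
Powers of 9 mod 18 (each is the square of the previous):
  9^1 ≡ 9 (mod 18)
  9^2 ≡ 9² = 81 ≡ 9 (mod 18)
  9^4 ≡ 9² = 81 ≡ 9 (mod 18)
  9^8 ≡ 9² = 81 ≡ 9 (mod 18)
8 is a power of 2, so 9^8 is the last square: ≡ 9 (mod 18)
Result: 9^8 ≡ 9 (mod 18)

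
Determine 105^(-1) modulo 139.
105^(-1) ≡ 94 (mod 139). Verification: 105 × 94 = 9870 ≡ 1 (mod 139)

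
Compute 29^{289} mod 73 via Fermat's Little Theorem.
29

By Fermat's Little Theorem, a^(p-1) ≡ 1 (mod p) for prime p and gcd(a, p) = 1
Here p = 73, so 29^72 ≡ 1 (mod 73)
We can reduce the exponent: 289 mod 72 = 1
So 29^289 ≡ 29^1 (mod 73)
Computing: 29^1 mod 73 = 29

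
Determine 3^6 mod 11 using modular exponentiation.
6 = 4 + 2 (binary 110). Repeated squaring mod 11: 3^1 ≡ 3; 3^2 ≡ 3² = 9 ≡ 9; 3^4 ≡ 9² = 81 ≡ 4. Multiply: 3^6 = 3^4 × 3^2 ≡ 4 × 9 (mod 11): 4 × 9 = 36 ≡ 3. So 3^6 ≡ 3 (mod 11).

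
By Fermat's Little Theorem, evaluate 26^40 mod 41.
By Fermat's Little Theorem, 26^{40} ≡ 1 (mod 41) since 41 is prime and gcd(26, 41) = 1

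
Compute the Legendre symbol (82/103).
(82/103) = 82^{51} mod 103 = 1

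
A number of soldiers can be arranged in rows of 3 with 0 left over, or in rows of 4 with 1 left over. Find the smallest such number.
M = 3 × 4 = 12. M₁ = 4, y₁ ≡ 1 (mod 3). M₂ = 3, y₂ ≡ 3 (mod 4). m = 0×4×1 + 1×3×3 ≡ 9 (mod 12). The smallest positive such number is 9.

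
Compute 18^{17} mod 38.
18

Using successive squaring:
Binary expansion of 17: 10001
Powers of 18 mod 38 (each is the square of the previous):
  18^1 ≡ 18 (mod 38)
  18^2 ≡ 18² = 324 ≡ 20 (mod 38)
  18^4 ≡ 20² = 400 ≡ 20 (mod 38)
  18^8 ≡ 20² = 400 ≡ 20 (mod 38)
  18^16 ≡ 20² = 400 ≡ 20 (mod 38)
17 = 16 + 1, so 18^17 = 18^16 × 18^1 ≡ 20 × 18 (mod 38)
Multiplying step by step:
  20 × 18 = 360 ≡ 18 (mod 38)
Result: 18^17 ≡ 18 (mod 38)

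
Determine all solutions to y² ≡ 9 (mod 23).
The square roots of 9 mod 23 are 3 and 20. Verify: 3² = 9 ≡ 9 (mod 23)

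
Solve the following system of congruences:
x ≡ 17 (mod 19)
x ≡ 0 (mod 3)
36

Using the Chinese Remainder Theorem:
M = product of moduli = 57
For equation 1: M_1 = 3, 3 ≡ 3 (mod 19), inverse of 3 mod 19 is 13 (check: 3 × 13 = 39 ≡ 1 (mod 19))
For equation 2: M_2 = 19, 19 ≡ 1 (mod 3), inverse of 19 mod 3 is 1 (check: 1 × 1 = 1 ≡ 1 (mod 3))
Combine: x ≡ Σ r_i×M_i×(M_i⁻¹ mod m_i) = 17×3×13 + 0×19×1 = 663 + 0 = 663
663 mod 57 = 36
x ≡ 36 (mod 57)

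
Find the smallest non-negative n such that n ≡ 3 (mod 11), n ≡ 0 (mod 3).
3

Using the Chinese Remainder Theorem:
M = product of moduli = 33
For equation 1: M_1 = 3, 3 ≡ 3 (mod 11), inverse of 3 mod 11 is 4 (check: 3 × 4 = 12 ≡ 1 (mod 11))
For equation 2: M_2 = 11, 11 ≡ 2 (mod 3), inverse of 11 mod 3 is 2 (check: 2 × 2 = 4 ≡ 1 (mod 3))
Combine: n ≡ Σ r_i×M_i×(M_i⁻¹ mod m_i) = 3×3×4 + 0×11×2 = 36 + 0 = 36
36 mod 33 = 3
n ≡ 3 (mod 33)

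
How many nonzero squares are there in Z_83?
For prime 83, there are (p-1)/2 = (83-1)/2 = 41 quadratic residues (excluding 0).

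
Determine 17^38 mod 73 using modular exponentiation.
Using repeated squaring. 38 = 32 + 4 + 2 (binary 100110). Repeated squaring mod 73: 17^1 ≡ 17; 17^2 ≡ 17² = 289 ≡ 70; 17^4 ≡ 70² = 4900 ≡ 9; 17^8 ≡ 9² = 81 ≡ 8; 17^16 ≡ 8² = 64 ≡ 64; 17^32 ≡ 64² = 4096 ≡ 8. Multiply: 17^38 = 17^32 × 17^4 × 17^2 ≡ 8 × 9 × 70 (mod 73): 8 × 9 = 72 ≡ 72; 72 × 70 = 5040 ≡ 3. So 17^38 ≡ 3 (mod 73).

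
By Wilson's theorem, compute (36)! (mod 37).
By Wilson's theorem, (36)! ≡ -1 ≡ 36 (mod 37)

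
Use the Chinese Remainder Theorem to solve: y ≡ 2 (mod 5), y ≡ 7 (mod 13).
M = 5 × 13 = 65. M₁ = 13, y₁ ≡ 2 (mod 5). M₂ = 5, y₂ ≡ 8 (mod 13). y = 2×13×2 + 7×5×8 ≡ 7 (mod 65)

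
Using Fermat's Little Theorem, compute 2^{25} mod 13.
2

By Fermat's Little Theorem, a^(p-1) ≡ 1 (mod p) for prime p and gcd(a, p) = 1
Here p = 13, so 2^12 ≡ 1 (mod 13)
We can reduce the exponent: 25 mod 12 = 1
So 2^25 ≡ 2^1 (mod 13)
Computing: 2^1 mod 13 = 2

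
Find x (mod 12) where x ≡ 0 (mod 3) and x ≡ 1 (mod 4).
M = 3 × 4 = 12. M₁ = 4, y₁ ≡ 1 (mod 3). M₂ = 3, y₂ ≡ 3 (mod 4). x = 0×4×1 + 1×3×3 ≡ 9 (mod 12)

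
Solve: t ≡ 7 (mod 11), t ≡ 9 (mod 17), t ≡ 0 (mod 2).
M = 11 × 17 × 2 = 374. M₁ = 34, y₁ ≡ 1 (mod 11). M₂ = 22, y₂ ≡ 7 (mod 17). M₃ = 187, y₃ ≡ 1 (mod 2). t = 7×34×1 + 9×22×7 + 0×187×1 ≡ 128 (mod 374)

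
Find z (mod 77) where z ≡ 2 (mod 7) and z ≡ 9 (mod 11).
M = 7 × 11 = 77. M₁ = 11, y₁ ≡ 2 (mod 7). M₂ = 7, y₂ ≡ 8 (mod 11). z = 2×11×2 + 9×7×8 ≡ 9 (mod 77)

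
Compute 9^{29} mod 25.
14

Using successive squaring:
Binary expansion of 29: 11101
Powers of 9 mod 25 (each is the square of the previous):
  9^1 ≡ 9 (mod 25)
  9^2 ≡ 9² = 81 ≡ 6 (mod 25)
  9^4 ≡ 6² = 36 ≡ 11 (mod 25)
  9^8 ≡ 11² = 121 ≡ 21 (mod 25)
  9^16 ≡ 21² = 441 ≡ 16 (mod 25)
29 = 16 + 8 + 4 + 1, so 9^29 = 9^16 × 9^8 × 9^4 × 9^1 ≡ 16 × 21 × 11 × 9 (mod 25)
Multiplying step by step:
  16 × 21 = 336 ≡ 11 (mod 25)
  11 × 11 = 121 ≡ 21 (mod 25)
  21 × 9 = 189 ≡ 14 (mod 25)
Result: 9^29 ≡ 14 (mod 25)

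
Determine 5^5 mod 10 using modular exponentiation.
5 = 4 + 1 (binary 101). Repeated squaring mod 10: 5^1 ≡ 5; 5^2 ≡ 5² = 25 ≡ 5; 5^4 ≡ 5² = 25 ≡ 5. Multiply: 5^5 = 5^4 × 5^1 ≡ 5 × 5 (mod 10): 5 × 5 = 25 ≡ 5. So 5^5 ≡ 5 (mod 10).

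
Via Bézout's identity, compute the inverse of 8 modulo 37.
Extended GCD: 8(14) + 37(-3) = 1. So 8^(-1) ≡ 14 ≡ 14 (mod 37). Verify: 8 × 14 = 112 ≡ 1 (mod 37)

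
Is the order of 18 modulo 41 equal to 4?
No, the actual order is 5, not 4.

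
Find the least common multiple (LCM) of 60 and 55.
660

First find GCD(60, 55) using the Euclidean algorithm:
60 = 1 × 55 + 5
55 = 11 × 5 + 0
GCD(60, 55) = 5

LCM formula: LCM(a, b) = (a × b) / GCD(a, b)
LCM(60, 55) = (60 × 55) / 5
LCM(60, 55) = 3300 / 5
LCM(60, 55) = 660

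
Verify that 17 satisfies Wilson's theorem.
(16)! mod 17 = 16. Since this equals -1 (mod 17), Wilson confirms 17 is prime.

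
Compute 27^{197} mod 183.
3

Using successive squaring:
Binary expansion of 197: 11000101
Powers of 27 mod 183 (each is the square of the previous):
  27^1 ≡ 27 (mod 183)
  27^2 ≡ 27² = 729 ≡ 180 (mod 183)
  27^4 ≡ 180² = 32400 ≡ 9 (mod 183)
  27^8 ≡ 9² = 81 ≡ 81 (mod 183)
  27^16 ≡ 81² = 6561 ≡ 156 (mod 183)
  27^32 ≡ 156² = 24336 ≡ 180 (mod 183)
  27^64 ≡ 180² = 32400 ≡ 9 (mod 183)
  27^128 ≡ 9² = 81 ≡ 81 (mod 183)
197 = 128 + 64 + 4 + 1, so 27^197 = 27^128 × 27^64 × 27^4 × 27^1 ≡ 81 × 9 × 9 × 27 (mod 183)
Multiplying step by step:
  81 × 9 = 729 ≡ 180 (mod 183)
  180 × 9 = 1620 ≡ 156 (mod 183)
  156 × 27 = 4212 ≡ 3 (mod 183)
Result: 27^197 ≡ 3 (mod 183)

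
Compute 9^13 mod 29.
Using repeated squaring. 13 = 8 + 4 + 1 (binary 1101). Repeated squaring mod 29: 9^1 ≡ 9; 9^2 ≡ 9² = 81 ≡ 23; 9^4 ≡ 23² = 529 ≡ 7; 9^8 ≡ 7² = 49 ≡ 20. Multiply: 9^13 = 9^8 × 9^4 × 9^1 ≡ 20 × 7 × 9 (mod 29): 20 × 7 = 140 ≡ 24; 24 × 9 = 216 ≡ 13. So 9^13 ≡ 13 (mod 29).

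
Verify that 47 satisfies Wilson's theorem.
(46)! mod 47 = 46. Since this equals -1 (mod 47), Wilson confirms 47 is prime.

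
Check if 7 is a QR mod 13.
By Euler's criterion: 7^{6} ≡ 12 (mod 13). Since this equals -1 (≡ 12), 7 is not a QR.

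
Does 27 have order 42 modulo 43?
p - 1 = 42 has prime divisors 2, 3, 7. Check 27^(42/q) mod 43 for each: 27^(42/2) = 27^21 ≡ 42, 27^(42/3) = 27^14 ≡ 1, 27^(42/7) = 27^6 ≡ 35 (mod 43). Since 27^14 ≡ 1 (mod 43), the order of 27 divides 14 (in fact the order is 14) ≠ 42, so it is not a primitive root.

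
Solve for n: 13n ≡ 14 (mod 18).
8

Since gcd(13, 18) = 1 divides 14, a solution exists.
Multiply both sides by the inverse of 13 mod 18:
  13^(-1) mod 18 = 7
  x ≡ 7 × 14 ≡ 98 ≡ 8 (mod 18)
Verification: 13 × 8 = 104 = 5 × 18 + 14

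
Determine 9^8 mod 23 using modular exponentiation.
8 = 8 (binary 1000). Repeated squaring mod 23: 9^1 ≡ 9; 9^2 ≡ 9² = 81 ≡ 12; 9^4 ≡ 12² = 144 ≡ 6; 9^8 ≡ 6² = 36 ≡ 13. So 9^8 ≡ 13 (mod 23).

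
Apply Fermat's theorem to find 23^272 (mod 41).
By Fermat: 23^{40} ≡ 1 (mod 41). 272 = 6×40 + 32. So 23^{272} ≡ 23^{32} ≡ 37 (mod 41)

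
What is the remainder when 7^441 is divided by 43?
Using Fermat: 7^{42} ≡ 1 (mod 43). 441 ≡ 21 (mod 42). So 7^{441} ≡ 7^{21} ≡ 42 (mod 43)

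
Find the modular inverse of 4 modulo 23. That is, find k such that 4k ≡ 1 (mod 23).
6

Using Extended Euclidean Algorithm:
gcd(4, 23) = 1
Bezout coefficients: 4 × 6 + 23 × -1 = 1
So 4 × 6 ≡ 1 (mod 23)
The inverse is 6 mod 23 = 6
Verification: 4 × 6 = 24 = 1 × 23 + 1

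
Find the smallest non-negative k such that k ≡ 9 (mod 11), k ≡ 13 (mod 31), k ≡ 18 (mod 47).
2462

Using the Chinese Remainder Theorem:
M = product of moduli = 16027
For equation 1: M_1 = 1457, 1457 ≡ 5 (mod 11), inverse of 1457 mod 11 is 9 (check: 5 × 9 = 45 ≡ 1 (mod 11))
For equation 2: M_2 = 517, 517 ≡ 21 (mod 31), inverse of 517 mod 31 is 3 (check: 21 × 3 = 63 ≡ 1 (mod 31))
For equation 3: M_3 = 341, 341 ≡ 12 (mod 47), inverse of 341 mod 47 is 4 (check: 12 × 4 = 48 ≡ 1 (mod 47))
Combine: k ≡ Σ r_i×M_i×(M_i⁻¹ mod m_i) = 9×1457×9 + 13×517×3 + 18×341×4 = 118017 + 20163 + 24552 = 162732
162732 mod 16027 = 2462
k ≡ 2462 (mod 16027)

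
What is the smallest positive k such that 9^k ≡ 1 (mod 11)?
Powers of 9 mod 11: 9^1≡9, 9^2≡4, 9^3≡3, 9^4≡5, 9^5≡1. Order = 5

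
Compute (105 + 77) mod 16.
6

(105 + 77) = 182
182 mod 16 = 6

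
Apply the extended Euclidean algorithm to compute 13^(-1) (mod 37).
Extended GCD: 13(-17) + 37(6) = 1. So 13^(-1) ≡ 20 ≡ 20 (mod 37). Verify: 13 × 20 = 260 ≡ 1 (mod 37)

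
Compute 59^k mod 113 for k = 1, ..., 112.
g^1, g^2, ..., g^{112} mod 113: {59, 91, 58, 32, 80, 87, 48, 7, 74, 72, 67, 111, 108, 44, 110, 49, 66, 52, 17, 99, 78, 82, 92, 4, 10, 25, 6, 15, 94, 9, 79, 28, 70, 62, 42, 105, 93, 63, 101, 83, 38, 95, 68, 57, 86, 102, 29, 16, 40, 100, 24, 60, 37, 36, 90, 112, 54, 22, 55, 81, 33, 26, 65, 106, 39, 41, 46, 2, 5, 69, 3, 64, 47, 61, 96, 14, 35, 31, 21, 109, 103, 88, 107, 98, 19, 104, 34, 85, 43, 51, 71, 8, 20, 50, 12, 30, 75, 18, 45, 56, 27, 11, 84, 97, 73, 13, 89, 53, 76, 77, 23, 1}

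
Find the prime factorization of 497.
7 × 71

Divide by primes starting from smallest:
497 ÷ 7 = 71
71 ÷ 71 = 1

497 = 7 × 71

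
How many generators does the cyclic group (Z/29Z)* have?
12

The number of primitive roots modulo p is φ(p-1) = φ(28)
φ(28) = 12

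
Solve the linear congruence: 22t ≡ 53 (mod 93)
32

Since gcd(22, 93) = 1 divides 53, a solution exists.
Multiply both sides by the inverse of 22 mod 93:
  22^(-1) mod 93 = 55
  x ≡ 55 × 53 ≡ 2915 ≡ 32 (mod 93)
Verification: 22 × 32 = 704 = 7 × 93 + 53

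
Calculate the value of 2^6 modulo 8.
6 = 4 + 2 (binary 110). Repeated squaring mod 8: 2^1 ≡ 2; 2^2 ≡ 2² = 4 ≡ 4; 2^4 ≡ 4² = 16 ≡ 0. Multiply: 2^6 = 2^4 × 2^2 ≡ 0 × 4 (mod 8): 0 × 4 = 0 ≡ 0. So 2^6 ≡ 0 (mod 8).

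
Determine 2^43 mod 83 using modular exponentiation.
Using repeated squaring. 43 = 32 + 8 + 2 + 1 (binary 101011). Repeated squaring mod 83: 2^1 ≡ 2; 2^2 ≡ 2² = 4 ≡ 4; 2^4 ≡ 4² = 16 ≡ 16; 2^8 ≡ 16² = 256 ≡ 7; 2^16 ≡ 7² = 49 ≡ 49; 2^32 ≡ 49² = 2401 ≡ 77. Multiply: 2^43 = 2^32 × 2^8 × 2^2 × 2^1 ≡ 77 × 7 × 4 × 2 (mod 83): 77 × 7 = 539 ≡ 41; 41 × 4 = 164 ≡ 81; 81 × 2 = 162 ≡ 79. So 2^43 ≡ 79 (mod 83).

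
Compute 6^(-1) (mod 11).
6^(-1) ≡ 2 (mod 11). Verification: 6 × 2 = 12 ≡ 1 (mod 11)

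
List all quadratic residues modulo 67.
QRs mod 67: {1, 4, 6, 9, 10, 14, 15, 16, 17, 19, 21, 22, 23, 24, 25, 26, 29, 33, 35, 36, 37, 39, 40, 47, 49, 54, 55, 56, 59, 60, 62, 64, 65}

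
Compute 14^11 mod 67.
Using repeated squaring. 11 = 8 + 2 + 1 (binary 1011). Repeated squaring mod 67: 14^1 ≡ 14; 14^2 ≡ 14² = 196 ≡ 62; 14^4 ≡ 62² = 3844 ≡ 25; 14^8 ≡ 25² = 625 ≡ 22. Multiply: 14^11 = 14^8 × 14^2 × 14^1 ≡ 22 × 62 × 14 (mod 67): 22 × 62 = 1364 ≡ 24; 24 × 14 = 336 ≡ 1. So 14^11 ≡ 1 (mod 67).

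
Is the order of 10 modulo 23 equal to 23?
No, the actual order is 22, not 23.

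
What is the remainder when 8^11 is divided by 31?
Using repeated squaring. 11 = 8 + 2 + 1 (binary 1011). Repeated squaring mod 31: 8^1 ≡ 8; 8^2 ≡ 8² = 64 ≡ 2; 8^4 ≡ 2² = 4 ≡ 4; 8^8 ≡ 4² = 16 ≡ 16. Multiply: 8^11 = 8^8 × 8^2 × 8^1 ≡ 16 × 2 × 8 (mod 31): 16 × 2 = 32 ≡ 1; 1 × 8 = 8 ≡ 8. So 8^11 ≡ 8 (mod 31).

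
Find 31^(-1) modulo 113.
62

Using Extended Euclidean Algorithm:
gcd(31, 113) = 1
Bezout coefficients: 31 × -51 + 113 × 14 = 1
So 31 × -51 ≡ 1 (mod 113)
The inverse is -51 mod 113 = 62
Verification: 31 × 62 = 1922 = 17 × 113 + 1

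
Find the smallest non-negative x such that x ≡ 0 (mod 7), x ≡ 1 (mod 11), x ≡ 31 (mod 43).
3213

Using the Chinese Remainder Theorem:
M = product of moduli = 3311
For equation 1: M_1 = 473, 473 ≡ 4 (mod 7), inverse of 473 mod 7 is 2 (check: 4 × 2 = 8 ≡ 1 (mod 7))
For equation 2: M_2 = 301, 301 ≡ 4 (mod 11), inverse of 301 mod 11 is 3 (check: 4 × 3 = 12 ≡ 1 (mod 11))
For equation 3: M_3 = 77, 77 ≡ 34 (mod 43), inverse of 77 mod 43 is 19 (check: 34 × 19 = 646 ≡ 1 (mod 43))
Combine: x ≡ Σ r_i×M_i×(M_i⁻¹ mod m_i) = 0×473×2 + 1×301×3 + 31×77×19 = 0 + 903 + 45353 = 46256
46256 mod 3311 = 3213
x ≡ 3213 (mod 3311)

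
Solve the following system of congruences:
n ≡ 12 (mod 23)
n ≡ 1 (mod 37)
334

Using the Chinese Remainder Theorem:
M = product of moduli = 851
For equation 1: M_1 = 37, 37 ≡ 14 (mod 23), inverse of 37 mod 23 is 5 (check: 14 × 5 = 70 ≡ 1 (mod 23))
For equation 2: M_2 = 23, 23 ≡ 23 (mod 37), inverse of 23 mod 37 is 29 (check: 23 × 29 = 667 ≡ 1 (mod 37))
Combine: n ≡ Σ r_i×M_i×(M_i⁻¹ mod m_i) = 12×37×5 + 1×23×29 = 2220 + 667 = 2887
2887 mod 851 = 334
n ≡ 334 (mod 851)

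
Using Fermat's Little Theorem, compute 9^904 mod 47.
By Fermat: 9^{46} ≡ 1 (mod 47). 904 ≡ 30 (mod 46). So 9^{904} ≡ 9^{30} ≡ 14 (mod 47)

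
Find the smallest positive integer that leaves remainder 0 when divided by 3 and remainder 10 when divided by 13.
M = 3 × 13 = 39. M₁ = 13, y₁ ≡ 1 (mod 3). M₂ = 3, y₂ ≡ 9 (mod 13). x = 0×13×1 + 10×3×9 ≡ 36 (mod 39). The smallest positive such number is 36.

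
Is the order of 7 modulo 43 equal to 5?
No, the actual order is 6, not 5.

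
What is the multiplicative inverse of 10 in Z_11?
10

Using Extended Euclidean Algorithm:
gcd(10, 11) = 1
Bezout coefficients: 10 × -1 + 11 × 1 = 1
So 10 × -1 ≡ 1 (mod 11)
The inverse is -1 mod 11 = 10
Verification: 10 × 10 = 100 = 9 × 11 + 1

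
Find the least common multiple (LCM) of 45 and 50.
450

First find GCD(45, 50) using the Euclidean algorithm:
45 = 0 × 50 + 45
50 = 1 × 45 + 5
45 = 9 × 5 + 0
GCD(45, 50) = 5

LCM formula: LCM(a, b) = (a × b) / GCD(a, b)
LCM(45, 50) = (45 × 50) / 5
LCM(45, 50) = 2250 / 5
LCM(45, 50) = 450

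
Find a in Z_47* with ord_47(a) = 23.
2 has order 23 mod 47 since 2^{23} ≡ 1 (mod 47) and no smaller power works.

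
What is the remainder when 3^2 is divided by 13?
2 = 2 (binary 10). Repeated squaring mod 13: 3^1 ≡ 3; 3^2 ≡ 3² = 9 ≡ 9. So 3^2 ≡ 9 (mod 13).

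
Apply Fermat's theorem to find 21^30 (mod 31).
By Fermat's Little Theorem, 21^{30} ≡ 1 (mod 31) since 31 is prime and gcd(21, 31) = 1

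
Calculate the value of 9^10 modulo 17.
10 = 8 + 2 (binary 1010). Repeated squaring mod 17: 9^1 ≡ 9; 9^2 ≡ 9² = 81 ≡ 13; 9^4 ≡ 13² = 169 ≡ 16; 9^8 ≡ 16² = 256 ≡ 1. Multiply: 9^10 = 9^8 × 9^2 ≡ 1 × 13 (mod 17): 1 × 13 = 13 ≡ 13. So 9^10 ≡ 13 (mod 17).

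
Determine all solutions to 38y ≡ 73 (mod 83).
74

Since gcd(38, 83) = 1 divides 73, a solution exists.
Multiply both sides by the inverse of 38 mod 83:
  38^(-1) mod 83 = 59
  x ≡ 59 × 73 ≡ 4307 ≡ 74 (mod 83)
Verification: 38 × 74 = 2812 = 33 × 83 + 73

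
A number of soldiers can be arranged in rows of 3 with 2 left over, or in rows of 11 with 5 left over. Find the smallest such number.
M = 3 × 11 = 33. M₁ = 11, y₁ ≡ 2 (mod 3). M₂ = 3, y₂ ≡ 4 (mod 11). y = 2×11×2 + 5×3×4 ≡ 5 (mod 33). The smallest positive such number is 5.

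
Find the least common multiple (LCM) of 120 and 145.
3480

First find GCD(120, 145) using the Euclidean algorithm:
120 = 0 × 145 + 120
145 = 1 × 120 + 25
120 = 4 × 25 + 20
25 = 1 × 20 + 5
20 = 4 × 5 + 0
GCD(120, 145) = 5

LCM formula: LCM(a, b) = (a × b) / GCD(a, b)
LCM(120, 145) = (120 × 145) / 5
LCM(120, 145) = 17400 / 5
LCM(120, 145) = 3480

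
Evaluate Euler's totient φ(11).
10

Prime factorization: 11 = 11
Using the formula φ(n) = n × Π(1 - 1/p) for each prime factor p:
φ(11) = 11 × (1 - 1/11)
φ(11) = 10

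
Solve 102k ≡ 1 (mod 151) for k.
102^(-1) ≡ 114 (mod 151). Verification: 102 × 114 = 11628 ≡ 1 (mod 151)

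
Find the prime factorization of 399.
3 × 7 × 19

Divide by primes starting from smallest:
399 ÷ 3 = 133
133 ÷ 7 = 19
19 ÷ 19 = 1

399 = 3 × 7 × 19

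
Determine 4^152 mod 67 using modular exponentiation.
Using Fermat: 4^{66} ≡ 1 (mod 67). 152 ≡ 20 (mod 66). So 4^{152} ≡ 4^{20} ≡ 6 (mod 67)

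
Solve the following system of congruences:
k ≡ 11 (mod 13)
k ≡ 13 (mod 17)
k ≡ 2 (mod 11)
1883

Using the Chinese Remainder Theorem:
M = product of moduli = 2431
For equation 1: M_1 = 187, 187 ≡ 5 (mod 13), inverse of 187 mod 13 is 8 (check: 5 × 8 = 40 ≡ 1 (mod 13))
For equation 2: M_2 = 143, 143 ≡ 7 (mod 17), inverse of 143 mod 17 is 5 (check: 7 × 5 = 35 ≡ 1 (mod 17))
For equation 3: M_3 = 221, 221 ≡ 1 (mod 11), inverse of 221 mod 11 is 1 (check: 1 × 1 = 1 ≡ 1 (mod 11))
Combine: k ≡ Σ r_i×M_i×(M_i⁻¹ mod m_i) = 11×187×8 + 13×143×5 + 2×221×1 = 16456 + 9295 + 442 = 26193
26193 mod 2431 = 1883
k ≡ 1883 (mod 2431)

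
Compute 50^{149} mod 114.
8

Using successive squaring:
Binary expansion of 149: 10010101
Powers of 50 mod 114 (each is the square of the previous):
  50^1 ≡ 50 (mod 114)
  50^2 ≡ 50² = 2500 ≡ 106 (mod 114)
  50^4 ≡ 106² = 11236 ≡ 64 (mod 114)
  50^8 ≡ 64² = 4096 ≡ 106 (mod 114)
  50^16 ≡ 106² = 11236 ≡ 64 (mod 114)
  50^32 ≡ 64² = 4096 ≡ 106 (mod 114)
  50^64 ≡ 106² = 11236 ≡ 64 (mod 114)
  50^128 ≡ 64² = 4096 ≡ 106 (mod 114)
149 = 128 + 16 + 4 + 1, so 50^149 = 50^128 × 50^16 × 50^4 × 50^1 ≡ 106 × 64 × 64 × 50 (mod 114)
Multiplying step by step:
  106 × 64 = 6784 ≡ 58 (mod 114)
  58 × 64 = 3712 ≡ 64 (mod 114)
  64 × 50 = 3200 ≡ 8 (mod 114)
Result: 50^149 ≡ 8 (mod 114)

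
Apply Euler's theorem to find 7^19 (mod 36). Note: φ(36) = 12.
By Euler: 7^{12} ≡ 1 (mod 36) since gcd(7, 36) = 1. 19 = 1×12 + 7. So 7^{19} ≡ 7^{7} ≡ 7 (mod 36)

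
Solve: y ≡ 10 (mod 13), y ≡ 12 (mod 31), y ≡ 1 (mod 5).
M = 13 × 31 × 5 = 2015. M₁ = 155, y₁ ≡ 12 (mod 13). M₂ = 65, y₂ ≡ 21 (mod 31). M₃ = 403, y₃ ≡ 2 (mod 5). y = 10×155×12 + 12×65×21 + 1×403×2 ≡ 1531 (mod 2015)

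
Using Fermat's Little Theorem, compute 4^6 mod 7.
By Fermat's Little Theorem, 4^{6} ≡ 1 (mod 7) since 7 is prime and gcd(4, 7) = 1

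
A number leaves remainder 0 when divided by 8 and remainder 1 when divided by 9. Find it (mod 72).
M = 8 × 9 = 72. M₁ = 9, y₁ ≡ 1 (mod 8). M₂ = 8, y₂ ≡ 8 (mod 9). n = 0×9×1 + 1×8×8 ≡ 64 (mod 72)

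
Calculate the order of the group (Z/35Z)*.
24

Prime factorization: 35 = 5 × 7
Using the formula φ(n) = n × Π(1 - 1/p) for each prime factor p:
φ(35) = 35 × (1 - 1/5) × (1 - 1/7)
φ(35) = 24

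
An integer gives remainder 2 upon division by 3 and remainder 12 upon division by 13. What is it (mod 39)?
M = 3 × 13 = 39. M₁ = 13, y₁ ≡ 1 (mod 3). M₂ = 3, y₂ ≡ 9 (mod 13). r = 2×13×1 + 12×3×9 ≡ 38 (mod 39). The smallest positive such number is 38.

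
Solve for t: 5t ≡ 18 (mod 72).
18

Since gcd(5, 72) = 1 divides 18, a solution exists.
Multiply both sides by the inverse of 5 mod 72:
  5^(-1) mod 72 = 29
  x ≡ 29 × 18 ≡ 522 ≡ 18 (mod 72)
Verification: 5 × 18 = 90 = 1 × 72 + 18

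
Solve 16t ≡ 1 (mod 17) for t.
16

Using Extended Euclidean Algorithm:
gcd(16, 17) = 1
Bezout coefficients: 16 × -1 + 17 × 1 = 1
So 16 × -1 ≡ 1 (mod 17)
The inverse is -1 mod 17 = 16
Verification: 16 × 16 = 256 = 15 × 17 + 1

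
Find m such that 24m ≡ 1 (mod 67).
24^(-1) ≡ 14 (mod 67). Verification: 24 × 14 = 336 ≡ 1 (mod 67)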